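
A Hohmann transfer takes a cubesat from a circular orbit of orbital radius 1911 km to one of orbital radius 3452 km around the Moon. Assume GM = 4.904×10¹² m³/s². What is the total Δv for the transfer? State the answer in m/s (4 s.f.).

Δv_total ≈ 401.3 m/s

r₁ = 1911 km = 1.911×10⁶ m.
r₂ = 3452 km = 3.452×10⁶ m.
Transfer ellipse a_t = (r₁ + r₂)/2 = 2.682×10⁶ m.
At r₁: circular v_c1 = √(μ/r₁) = 1602 m/s; transfer-perilune v_p = √[μ(2/r₁ − 1/a_t)] = 1818 m/s.
Δv₁ = v_p − v_c1 = 215.6 m/s.
At r₂: circular v_c2 = √(μ/r₂) = 1192 m/s; transfer-apolune v_a = √[μ(2/r₂ − 1/a_t)] = 1006 m/s.
Δv₂ = v_c2 − v_a = 185.7 m/s.
Total Δv = Δv₁ + Δv₂ = 401.3 m/s.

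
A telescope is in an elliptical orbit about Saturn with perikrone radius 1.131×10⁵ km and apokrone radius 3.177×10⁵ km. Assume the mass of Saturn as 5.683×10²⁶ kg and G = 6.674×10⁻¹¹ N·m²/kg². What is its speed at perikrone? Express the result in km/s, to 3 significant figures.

μ = GM = 6.674×10⁻¹¹ × 5.683×10²⁶ = 3.793×10¹⁶ m³/s².
Semi-major axis a = (r_p + r_a)/2 = 2.1540×10⁵ km = 2.154×10⁸ m.
Vis-viva: v² = μ(2/r − 1/a) = 3.793×10¹⁶ × (1.768×10⁻⁸ − 4.643×10⁻⁹) = 4.946×10⁸ m²/s².
v = 22240 m/s = 22.24 km/s.

v ≈ 22.2 km/s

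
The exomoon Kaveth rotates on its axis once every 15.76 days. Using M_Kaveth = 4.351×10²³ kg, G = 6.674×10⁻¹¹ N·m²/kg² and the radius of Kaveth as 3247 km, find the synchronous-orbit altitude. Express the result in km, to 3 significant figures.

h_sync ≈ 1.08×10⁵ km

μ = GM = 6.674×10⁻¹¹ × 4.351×10²³ = 2.904×10¹³ m³/s².
T = 15.76 days = 1.362×10⁶ s.
A synchronous orbit has period T, so by Kepler's third law a = (μT²/4π²)^(1/3).
μT²/4π² = 2.904×10¹³ × (1.362×10⁶)² / 39.48 = 1.364×10²⁴ m³.
a = 1.109×10⁸ m = 1.1090×10⁵ km.
Altitude h = a − R = 1.1090×10⁵ − 3247 = 1.0765×10⁵ km.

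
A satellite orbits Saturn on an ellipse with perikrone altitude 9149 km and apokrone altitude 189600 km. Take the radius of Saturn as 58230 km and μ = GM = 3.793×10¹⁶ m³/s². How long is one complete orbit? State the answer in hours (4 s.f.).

r_p = 58230 + 9149 = 67379 km = 6.7379×10⁷ m.
r_a = 58230 + 189600 = 247830 km = 2.4783×10⁸ m.
Semi-major axis a = (r_p + r_a)/2 = (67379 + 2.4783×10⁵)/2 = 1.5760×10⁵ km = 1.576×10⁸ m.
By Kepler's third law T = 2π√(a³/μ) = 2π × 1.016×10⁴ = 6.383×10⁴ s.
= 17.73 hours.

T ≈ 17.73 hours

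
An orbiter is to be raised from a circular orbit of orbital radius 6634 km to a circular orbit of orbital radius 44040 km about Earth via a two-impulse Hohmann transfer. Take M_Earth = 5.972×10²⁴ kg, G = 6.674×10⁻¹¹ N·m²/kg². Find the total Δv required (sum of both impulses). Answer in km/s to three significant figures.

Δv_total ≈ 3.94 km/s

μ = GM = 6.674×10⁻¹¹ × 5.972×10²⁴ = 3.986×10¹⁴ m³/s².
r₁ = 6634 km = 6.634×10⁶ m.
r₂ = 44040 km = 4.404×10⁷ m.
Transfer ellipse a_t = (r₁ + r₂)/2 = 2.534×10⁷ m.
At r₁: circular v_c1 = √(μ/r₁) = 7751 m/s; transfer-perigee v_p = √[μ(2/r₁ − 1/a_t)] = 10220 m/s.
Δv₁ = v_p − v_c1 = 2468 m/s.
At r₂: circular v_c2 = √(μ/r₂) = 3008 m/s; transfer-apogee v_a = √[μ(2/r₂ − 1/a_t)] = 1539 m/s.
Δv₂ = v_c2 − v_a = 1469 m/s.
Total Δv = Δv₁ + Δv₂ = 3937 m/s = 3.937 km/s.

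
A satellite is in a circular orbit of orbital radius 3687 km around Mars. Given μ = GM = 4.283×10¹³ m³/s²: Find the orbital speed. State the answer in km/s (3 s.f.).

v ≈ 3.41 km/s

r = 3687 km = 3.687×10⁶ m.
For a circular orbit v = √(μ/r) = √(4.283×10¹³ / 3.687×10⁶) = √(1.162×10⁷) = 3408 m/s.
That is 3.408 km/s.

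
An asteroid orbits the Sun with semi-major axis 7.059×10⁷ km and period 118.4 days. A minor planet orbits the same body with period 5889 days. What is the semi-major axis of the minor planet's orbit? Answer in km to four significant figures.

a₂ ≈ 9.547×10⁸ km

Kepler's third law: a³ ∝ T², so a₂ = a₁ (T₂/T₁)^(2/3).
T₂/T₁ = 49.74, (T₂/T₁)^(2/3) = 13.52.
a₂ = 7.059×10⁷ × 13.52 = 9.547×10⁸ km.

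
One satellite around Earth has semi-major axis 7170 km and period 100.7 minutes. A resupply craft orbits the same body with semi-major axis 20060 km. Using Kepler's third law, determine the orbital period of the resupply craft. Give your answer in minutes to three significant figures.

Kepler's third law: T² ∝ a³, so T₂ = T₁ (a₂/a₁)^(3/2).
a₂/a₁ = 2.798, (a₂/a₁)^(3/2) = 4.680.
T₂ = 100.7 × 4.680 = 471.2 minutes.

T₂ ≈ 471 minutes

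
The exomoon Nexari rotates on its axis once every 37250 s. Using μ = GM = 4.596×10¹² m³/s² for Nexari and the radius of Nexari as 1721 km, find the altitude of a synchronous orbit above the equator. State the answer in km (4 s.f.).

A synchronous orbit has period T, so by Kepler's third law a = (μT²/4π²)^(1/3).
μT²/4π² = 4.596×10¹² × (3.725×10⁴)² / 39.48 = 1.615×10²⁰ m³.
a = 5.446×10⁶ m = 5446.2 km.
Altitude h = a − R = 5446.2 − 1721 = 3725.2 km.

h_sync ≈ 3725 km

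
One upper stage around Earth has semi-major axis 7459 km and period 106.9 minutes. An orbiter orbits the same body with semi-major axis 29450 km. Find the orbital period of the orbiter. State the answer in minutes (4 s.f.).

T₂ ≈ 838.7 minutes

Kepler's third law: T² ∝ a³, so T₂ = T₁ (a₂/a₁)^(3/2).
a₂/a₁ = 3.948, (a₂/a₁)^(3/2) = 7.845.
T₂ = 106.9 × 7.845 = 838.7 minutes.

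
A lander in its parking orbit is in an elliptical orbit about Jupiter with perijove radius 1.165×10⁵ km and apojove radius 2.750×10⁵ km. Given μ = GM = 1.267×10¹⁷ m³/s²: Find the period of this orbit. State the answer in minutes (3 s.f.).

Semi-major axis a = (r_p + r_a)/2 = (1.1650×10⁵ + 2.7500×10⁵)/2 = 1.9575×10⁵ km = 1.958×10⁸ m.
By Kepler's third law T = 2π√(a³/μ) = 2π × 7.694×10³ = 4.834×10⁴ s.
= 805.7 minutes.

T ≈ 806 minutes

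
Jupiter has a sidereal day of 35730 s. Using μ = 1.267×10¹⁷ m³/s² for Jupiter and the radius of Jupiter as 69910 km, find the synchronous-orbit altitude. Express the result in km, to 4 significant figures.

A synchronous orbit has period T, so by Kepler's third law a = (μT²/4π²)^(1/3).
μT²/4π² = 1.267×10¹⁷ × (3.573×10⁴)² / 39.48 = 4.097×10²⁴ m³.
a = 1.600×10⁸ m = 1.6002×10⁵ km.
Altitude h = a − R = 1.6002×10⁵ − 69910 = 90105 km.

h_sync ≈ 90110 km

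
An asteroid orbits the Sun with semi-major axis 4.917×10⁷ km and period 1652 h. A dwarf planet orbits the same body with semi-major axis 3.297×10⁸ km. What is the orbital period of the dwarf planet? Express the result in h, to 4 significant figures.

T₂ ≈ 28680 h

Kepler's third law: T² ∝ a³, so T₂ = T₁ (a₂/a₁)^(3/2).
a₂/a₁ = 6.705, (a₂/a₁)^(3/2) = 17.36.
T₂ = 1652 × 17.36 = 28680 h.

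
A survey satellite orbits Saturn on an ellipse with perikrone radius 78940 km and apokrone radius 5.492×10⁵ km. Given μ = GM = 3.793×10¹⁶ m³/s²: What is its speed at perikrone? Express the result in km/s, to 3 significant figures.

Semi-major axis a = (r_p + r_a)/2 = 3.1407×10⁵ km = 3.141×10⁸ m.
Vis-viva: v² = μ(2/r − 1/a) = 3.793×10¹⁶ × (2.534×10⁻⁸ − 3.184×10⁻⁹) = 8.402×10⁸ m²/s².
v = 28990 m/s = 28.99 km/s.

v ≈ 29.0 km/s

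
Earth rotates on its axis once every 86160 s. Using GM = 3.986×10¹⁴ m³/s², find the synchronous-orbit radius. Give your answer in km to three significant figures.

r_sync ≈ 42200 km

A synchronous orbit has period T, so by Kepler's third law a = (μT²/4π²)^(1/3).
μT²/4π² = 3.986×10¹⁴ × (8.616×10⁴)² / 39.48 = 7.495×10²² m³.
a = 4.216×10⁷ m = 42163 km.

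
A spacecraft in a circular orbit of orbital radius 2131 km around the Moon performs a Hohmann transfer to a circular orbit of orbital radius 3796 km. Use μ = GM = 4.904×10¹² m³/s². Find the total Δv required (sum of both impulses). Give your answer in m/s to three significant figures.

r₁ = 2131 km = 2.131×10⁶ m.
r₂ = 3796 km = 3.796×10⁶ m.
Transfer ellipse a_t = (r₁ + r₂)/2 = 2.964×10⁶ m.
At r₁: circular v_c1 = √(μ/r₁) = 1517 m/s; transfer-perilune v_p = √[μ(2/r₁ − 1/a_t)] = 1717 m/s.
Δv₁ = v_p − v_c1 = 199.9 m/s.
At r₂: circular v_c2 = √(μ/r₂) = 1137 m/s; transfer-apolune v_a = √[μ(2/r₂ − 1/a_t)] = 963.8 m/s.
Δv₂ = v_c2 − v_a = 172.8 m/s.
Total Δv = Δv₁ + Δv₂ = 372.7 m/s.

Δv_total ≈ 373 m/s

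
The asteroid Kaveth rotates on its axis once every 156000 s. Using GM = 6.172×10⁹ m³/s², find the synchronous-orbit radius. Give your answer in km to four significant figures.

A synchronous orbit has period T, so by Kepler's third law a = (μT²/4π²)^(1/3).
μT²/4π² = 6.172×10⁹ × (1.560×10⁵)² / 39.48 = 3.805×10¹⁸ m³.
a = 1.561×10⁶ m = 1561.1 km.

r_sync ≈ 1561 km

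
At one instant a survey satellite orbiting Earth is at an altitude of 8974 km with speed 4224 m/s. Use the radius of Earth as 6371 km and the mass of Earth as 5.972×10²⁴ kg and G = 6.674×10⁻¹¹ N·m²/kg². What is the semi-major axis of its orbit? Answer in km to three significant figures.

a ≈ 11700 km

μ = GM = 6.674×10⁻¹¹ × 5.972×10²⁴ = 3.986×10¹⁴ m³/s².
r = 6371 + 8974 = 15345 km = 1.534×10⁷ m.
Specific orbital energy ε = v²/2 − μ/r = (4224)²/2 − 3.986×10¹⁴/1.534×10⁷ = -1.705×10⁷ J/kg.
Since ε = −μ/(2a), a = −μ/(2ε) = 1.169×10⁷ m = 11686 km.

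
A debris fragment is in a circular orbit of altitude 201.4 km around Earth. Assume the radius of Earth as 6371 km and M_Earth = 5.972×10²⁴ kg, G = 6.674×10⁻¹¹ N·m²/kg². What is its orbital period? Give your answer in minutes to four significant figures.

T ≈ 88.38 minutes

μ = GM = 6.674×10⁻¹¹ × 5.972×10²⁴ = 3.986×10¹⁴ m³/s².
r = 6371 + 201.4 = 6572.4 km = 6.5724×10⁶ m.
Kepler's third law: T = 2π√(r³/μ) = 2π√((6.572×10⁶)³ / 3.986×10¹⁴).
r³/μ = 7.123×10⁵ s², so T = 2π × 8.440×10² = 5.303×10³ s.
Converting: 5.303×10³ s ÷ 60.00 = 88.38 minutes.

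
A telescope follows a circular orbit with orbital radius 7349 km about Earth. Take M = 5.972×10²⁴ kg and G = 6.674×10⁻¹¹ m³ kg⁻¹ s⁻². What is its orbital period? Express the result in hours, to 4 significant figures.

T ≈ 1.742 hours

μ = GM = 6.674×10⁻¹¹ × 5.972×10²⁴ = 3.986×10¹⁴ m³/s².
r = 7349 km = 7.349×10⁶ m.
Kepler's third law: T = 2π√(r³/μ) = 2π√((7.349×10⁶)³ / 3.986×10¹⁴).
r³/μ = 9.958×10⁵ s², so T = 2π × 9.979×10² = 6.270×10³ s.
Converting: 6.270×10³ s ÷ 3600 = 1.742 hours.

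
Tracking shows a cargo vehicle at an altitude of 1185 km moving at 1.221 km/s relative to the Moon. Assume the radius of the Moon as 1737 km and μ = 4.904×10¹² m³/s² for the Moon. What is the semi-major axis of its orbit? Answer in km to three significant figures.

r = 1737 + 1185 = 2922.0 km = 2.922×10⁶ m.
Specific orbital energy ε = v²/2 − μ/r = (1221)²/2 − 4.904×10¹²/2.922×10⁶ = -9.329×10⁵ J/kg.
Since ε = −μ/(2a), a = −μ/(2ε) = 2.628×10⁶ m = 2628.4 km.

a ≈ 2630 km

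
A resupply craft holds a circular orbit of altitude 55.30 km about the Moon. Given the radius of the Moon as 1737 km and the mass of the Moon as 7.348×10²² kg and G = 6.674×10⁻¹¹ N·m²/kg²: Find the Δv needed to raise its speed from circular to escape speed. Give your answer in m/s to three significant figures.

μ = GM = 6.674×10⁻¹¹ × 7.348×10²² = 4.904×10¹² m³/s².
r = 1737 + 55.30 = 1792.3 km = 1.7923×10⁶ m.
Circular speed v_c = √(μ/r) = 1654 m/s.
Escape speed v_esc = √(2μ/r) = √2 × v_c = 2339 m/s.
Δv = v_esc − v_c = 685.2 m/s.

Δv ≈ 685 m/s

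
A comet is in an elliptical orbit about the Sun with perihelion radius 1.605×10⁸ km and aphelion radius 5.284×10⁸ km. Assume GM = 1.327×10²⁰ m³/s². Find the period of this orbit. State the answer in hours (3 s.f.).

Semi-major axis a = (r_p + r_a)/2 = (1.6050×10⁸ + 5.2840×10⁸)/2 = 3.4445×10⁸ km = 3.444×10¹¹ m.
By Kepler's third law T = 2π√(a³/μ) = 2π × 1.755×10⁷ = 1.103×10⁸ s.
= 30630 hours.

T ≈ 30600 hours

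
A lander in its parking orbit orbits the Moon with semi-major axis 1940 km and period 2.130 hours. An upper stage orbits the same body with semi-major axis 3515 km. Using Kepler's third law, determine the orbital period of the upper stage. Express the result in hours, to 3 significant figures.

T₂ ≈ 5.19 hours

Kepler's third law: T² ∝ a³, so T₂ = T₁ (a₂/a₁)^(3/2).
a₂/a₁ = 1.812, (a₂/a₁)^(3/2) = 2.439.
T₂ = 2.130 × 2.439 = 5.195 hours.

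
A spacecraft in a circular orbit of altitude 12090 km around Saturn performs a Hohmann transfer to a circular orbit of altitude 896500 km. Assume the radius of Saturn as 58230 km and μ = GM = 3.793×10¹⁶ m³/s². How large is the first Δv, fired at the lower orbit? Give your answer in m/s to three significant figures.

Δv ≈ 8470 m/s

r₁ = 58230 + 12090 = 70320 km = 7.0320×10⁷ m.
r₂ = 58230 + 896500 = 954730 km = 9.5473×10⁸ m.
Transfer ellipse a_t = (r₁ + r₂)/2 = 5.125×10⁸ m.
At r₁: circular v_c1 = √(μ/r₁) = 23220 m/s; transfer-perikrone v_p = √[μ(2/r₁ − 1/a_t)] = 31700 m/s.
Δv₁ = v_p − v_c1 = 8473 m/s.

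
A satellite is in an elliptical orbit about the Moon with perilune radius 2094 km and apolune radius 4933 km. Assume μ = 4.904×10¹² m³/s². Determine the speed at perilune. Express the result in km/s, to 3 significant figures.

v ≈ 1.81 km/s

Semi-major axis a = (r_p + r_a)/2 = 3513.5 km = 3.514×10⁶ m.
Vis-viva: v² = μ(2/r − 1/a) = 4.904×10¹² × (9.551×10⁻⁷ − 2.846×10⁻⁷) = 3.288×10⁶ m²/s².
v = 1813 m/s = 1.813 km/s.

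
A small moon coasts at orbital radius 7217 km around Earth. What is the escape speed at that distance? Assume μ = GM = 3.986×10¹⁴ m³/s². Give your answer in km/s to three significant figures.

v_esc ≈ 10.5 km/s

r = 7217 km = 7.217×10⁶ m.
Escape speed v_esc = √(2μ/r) = √(2 × 3.986×10¹⁴ / 7.217×10⁶) = √(1.105×10⁸) = 10510 m/s.
= 10.51 km/s.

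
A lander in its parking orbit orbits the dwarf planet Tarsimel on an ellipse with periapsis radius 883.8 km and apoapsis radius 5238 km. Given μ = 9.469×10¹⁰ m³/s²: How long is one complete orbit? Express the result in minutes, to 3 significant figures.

T ≈ 1820 minutes

Semi-major axis a = (r_p + r_a)/2 = (883.80 + 5238.0)/2 = 3060.9 km = 3.061×10⁶ m.
By Kepler's third law T = 2π√(a³/μ) = 2π × 1.740×10⁴ = 1.093×10⁵ s.
= 1822 minutes.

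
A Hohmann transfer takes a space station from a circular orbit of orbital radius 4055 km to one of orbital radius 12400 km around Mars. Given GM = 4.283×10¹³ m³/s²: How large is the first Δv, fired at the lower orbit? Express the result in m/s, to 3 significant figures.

r₁ = 4055 km = 4.055×10⁶ m.
r₂ = 12400 km = 1.240×10⁷ m.
Transfer ellipse a_t = (r₁ + r₂)/2 = 8.228×10⁶ m.
At r₁: circular v_c1 = √(μ/r₁) = 3250 m/s; transfer-periapsis v_p = √[μ(2/r₁ − 1/a_t)] = 3990 m/s.
Δv₁ = v_p − v_c1 = 739.9 m/s.

Δv ≈ 740 m/s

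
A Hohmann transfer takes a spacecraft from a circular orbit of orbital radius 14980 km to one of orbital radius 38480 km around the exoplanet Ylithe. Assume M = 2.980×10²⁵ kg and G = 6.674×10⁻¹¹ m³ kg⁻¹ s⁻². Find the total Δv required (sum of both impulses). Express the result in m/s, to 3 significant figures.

Δv_total ≈ 4110 m/s

μ = GM = 6.674×10⁻¹¹ × 2.980×10²⁵ = 1.989×10¹⁵ m³/s².
r₁ = 14980 km = 1.498×10⁷ m.
r₂ = 38480 km = 3.848×10⁷ m.
Transfer ellipse a_t = (r₁ + r₂)/2 = 2.673×10⁷ m.
At r₁: circular v_c1 = √(μ/r₁) = 11520 m/s; transfer-periapsis v_p = √[μ(2/r₁ − 1/a_t)] = 13820 m/s.
Δv₁ = v_p − v_c1 = 2302 m/s.
At r₂: circular v_c2 = √(μ/r₂) = 7189 m/s; transfer-apoapsis v_a = √[μ(2/r₂ − 1/a_t)] = 5382 m/s.
Δv₂ = v_c2 − v_a = 1807 m/s.
Total Δv = Δv₁ + Δv₂ = 4110 m/s.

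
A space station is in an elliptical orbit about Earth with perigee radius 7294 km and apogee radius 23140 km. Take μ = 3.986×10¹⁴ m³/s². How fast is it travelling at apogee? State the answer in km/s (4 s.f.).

v ≈ 2.873 km/s

Semi-major axis a = (r_p + r_a)/2 = 15217 km = 1.522×10⁷ m.
Vis-viva: v² = μ(2/r − 1/a) = 3.986×10¹⁴ × (8.643×10⁻⁸ − 6.572×10⁻⁸) = 8.257×10⁶ m²/s².
v = 2873 m/s = 2.873 km/s.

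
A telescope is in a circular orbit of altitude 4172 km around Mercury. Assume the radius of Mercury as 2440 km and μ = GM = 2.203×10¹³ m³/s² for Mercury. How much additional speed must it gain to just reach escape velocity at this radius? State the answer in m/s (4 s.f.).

Δv ≈ 756.1 m/s

r = 2440 + 4172 = 6612.0 km = 6.6120×10⁶ m.
Circular speed v_c = √(μ/r) = 1825 m/s.
Escape speed v_esc = √(2μ/r) = √2 × v_c = 2581 m/s.
Δv = v_esc − v_c = 756.1 m/s.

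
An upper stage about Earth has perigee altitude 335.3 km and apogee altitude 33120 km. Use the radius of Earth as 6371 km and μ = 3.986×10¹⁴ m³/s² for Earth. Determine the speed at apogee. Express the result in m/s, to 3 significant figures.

v ≈ 1710 m/s

r_p = 6371 + 335.3 = 6706.3 km = 6.7063×10⁶ m.
r_a = 6371 + 33120 = 39491 km = 3.9491×10⁷ m.
Semi-major axis a = (r_p + r_a)/2 = 23099 km = 2.310×10⁷ m.
Vis-viva: v² = μ(2/r − 1/a) = 3.986×10¹⁴ × (5.064×10⁻⁸ − 4.329×10⁻⁸) = 2.930×10⁶ m²/s².
v = 1712 m/s.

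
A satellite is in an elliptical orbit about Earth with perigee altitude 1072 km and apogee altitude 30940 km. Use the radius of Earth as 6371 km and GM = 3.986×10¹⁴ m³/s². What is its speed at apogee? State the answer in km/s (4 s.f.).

v ≈ 1.885 km/s

r_p = 6371 + 1072 = 7443.0 km = 7.4430×10⁶ m.
r_a = 6371 + 30940 = 37311 km = 3.7311×10⁷ m.
Semi-major axis a = (r_p + r_a)/2 = 22377 km = 2.238×10⁷ m.
Vis-viva: v² = μ(2/r − 1/a) = 3.986×10¹⁴ × (5.360×10⁻⁸ − 4.469×10⁻⁸) = 3.553×10⁶ m²/s².
v = 1885 m/s = 1.885 km/s.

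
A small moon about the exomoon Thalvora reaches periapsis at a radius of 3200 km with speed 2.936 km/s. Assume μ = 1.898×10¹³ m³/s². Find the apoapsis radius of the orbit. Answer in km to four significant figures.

apoapsis radius ≈ 8507 km

r_p = 3.200×10⁶ m.
Specific energy ε = v²/2 − μ/r = -1.621×10⁶ J/kg, so a = −μ/(2ε) = 5.854×10⁶ m.
The apsides satisfy r_p + r_a = 2a, so the apoapsis radius is 2a − r_p = 8.507×10⁶ m = 8507.4 km.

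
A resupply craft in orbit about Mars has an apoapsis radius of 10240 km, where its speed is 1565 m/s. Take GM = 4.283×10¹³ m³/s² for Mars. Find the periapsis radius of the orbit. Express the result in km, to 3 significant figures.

r_a = 1.024×10⁷ m.
Specific energy ε = v²/2 − μ/r = -2.958×10⁶ J/kg, so a = −μ/(2ε) = 7.240×10⁶ m.
The apsides satisfy r_p + r_a = 2a, so the periapsis radius is 2a − r_a = 4.239×10⁶ m = 4239.4 km.

periapsis radius ≈ 4240 km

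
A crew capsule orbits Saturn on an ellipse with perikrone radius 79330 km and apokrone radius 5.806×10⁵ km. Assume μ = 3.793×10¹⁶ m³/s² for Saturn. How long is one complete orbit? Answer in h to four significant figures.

Semi-major axis a = (r_p + r_a)/2 = (79330 + 5.8060×10⁵)/2 = 3.2996×10⁵ km = 3.300×10⁸ m.
By Kepler's third law T = 2π√(a³/μ) = 2π × 3.078×10⁴ = 1.934×10⁵ s.
= 53.71 h.

T ≈ 53.71 h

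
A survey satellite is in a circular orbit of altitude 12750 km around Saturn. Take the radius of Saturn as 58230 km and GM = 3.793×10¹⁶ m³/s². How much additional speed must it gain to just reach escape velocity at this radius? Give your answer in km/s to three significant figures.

Δv ≈ 9.58 km/s

r = 58230 + 12750 = 70980 km = 7.0980×10⁷ m.
Circular speed v_c = √(μ/r) = 23120 m/s.
Escape speed v_esc = √(2μ/r) = √2 × v_c = 32690 m/s.
Δv = v_esc − v_c = 9575 m/s = 9.575 km/s.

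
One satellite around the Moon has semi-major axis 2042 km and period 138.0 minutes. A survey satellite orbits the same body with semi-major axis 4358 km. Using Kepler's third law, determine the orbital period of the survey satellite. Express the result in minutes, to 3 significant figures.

T₂ ≈ 430 minutes

Kepler's third law: T² ∝ a³, so T₂ = T₁ (a₂/a₁)^(3/2).
a₂/a₁ = 2.134, (a₂/a₁)^(3/2) = 3.118.
T₂ = 138.0 × 3.118 = 430.3 minutes.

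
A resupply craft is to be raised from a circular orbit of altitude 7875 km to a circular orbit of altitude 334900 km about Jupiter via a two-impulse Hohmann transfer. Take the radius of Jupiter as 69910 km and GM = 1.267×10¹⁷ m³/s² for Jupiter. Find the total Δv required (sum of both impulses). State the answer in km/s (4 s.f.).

Δv_total ≈ 19.56 km/s

r₁ = 69910 + 7875 = 77785 km = 7.7785×10⁷ m.
r₂ = 69910 + 334900 = 404810 km = 4.0481×10⁸ m.
Transfer ellipse a_t = (r₁ + r₂)/2 = 2.413×10⁸ m.
At r₁: circular v_c1 = √(μ/r₁) = 40360 m/s; transfer-perijove v_p = √[μ(2/r₁ − 1/a_t)] = 52270 m/s.
Δv₁ = v_p − v_c1 = 11920 m/s.
At r₂: circular v_c2 = √(μ/r₂) = 17690 m/s; transfer-apojove v_a = √[μ(2/r₂ − 1/a_t)] = 10040 m/s.
Δv₂ = v_c2 − v_a = 7647 m/s.
Total Δv = Δv₁ + Δv₂ = 19560 m/s = 19.56 km/s.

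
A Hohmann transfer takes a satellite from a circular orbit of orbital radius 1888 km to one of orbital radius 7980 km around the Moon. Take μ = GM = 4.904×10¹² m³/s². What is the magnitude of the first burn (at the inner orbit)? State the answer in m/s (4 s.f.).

r₁ = 1888 km = 1.888×10⁶ m.
r₂ = 7980 km = 7.980×10⁶ m.
Transfer ellipse a_t = (r₁ + r₂)/2 = 4.934×10⁶ m.
At r₁: circular v_c1 = √(μ/r₁) = 1612 m/s; transfer-perilune v_p = √[μ(2/r₁ − 1/a_t)] = 2050 m/s.
Δv₁ = v_p − v_c1 = 438.0 m/s.

Δv ≈ 438.0 m/s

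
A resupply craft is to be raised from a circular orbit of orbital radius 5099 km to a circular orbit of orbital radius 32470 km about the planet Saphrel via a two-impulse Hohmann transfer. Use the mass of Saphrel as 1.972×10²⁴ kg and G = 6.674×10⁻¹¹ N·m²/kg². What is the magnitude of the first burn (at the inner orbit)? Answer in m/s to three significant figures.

μ = GM = 6.674×10⁻¹¹ × 1.972×10²⁴ = 1.316×10¹⁴ m³/s².
r₁ = 5099 km = 5.099×10⁶ m.
r₂ = 32470 km = 3.247×10⁷ m.
Transfer ellipse a_t = (r₁ + r₂)/2 = 1.878×10⁷ m.
At r₁: circular v_c1 = √(μ/r₁) = 5080 m/s; transfer-periapsis v_p = √[μ(2/r₁ − 1/a_t)] = 6680 m/s.
Δv₁ = v_p − v_c1 = 1599 m/s.

Δv ≈ 1600 m/s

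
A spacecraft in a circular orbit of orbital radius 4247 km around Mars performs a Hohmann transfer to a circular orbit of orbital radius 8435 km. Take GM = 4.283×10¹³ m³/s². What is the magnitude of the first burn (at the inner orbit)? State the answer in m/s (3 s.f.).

Δv ≈ 487 m/s

r₁ = 4247 km = 4.247×10⁶ m.
r₂ = 8435 km = 8.435×10⁶ m.
Transfer ellipse a_t = (r₁ + r₂)/2 = 6.341×10⁶ m.
At r₁: circular v_c1 = √(μ/r₁) = 3176 m/s; transfer-periapsis v_p = √[μ(2/r₁ − 1/a_t)] = 3663 m/s.
Δv₁ = v_p − v_c1 = 487.0 m/s.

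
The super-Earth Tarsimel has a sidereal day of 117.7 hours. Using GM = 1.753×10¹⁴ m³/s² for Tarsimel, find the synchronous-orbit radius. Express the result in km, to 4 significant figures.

T = 117.7 hours = 4.237×10⁵ s.
A synchronous orbit has period T, so by Kepler's third law a = (μT²/4π²)^(1/3).
μT²/4π² = 1.753×10¹⁴ × (4.237×10⁵)² / 39.48 = 7.972×10²³ m³.
a = 9.272×10⁷ m = 92724 km.

r_sync ≈ 92720 km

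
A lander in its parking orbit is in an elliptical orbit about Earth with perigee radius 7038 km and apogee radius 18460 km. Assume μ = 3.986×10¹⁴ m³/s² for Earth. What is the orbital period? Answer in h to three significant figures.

T ≈ 3.98 h

Semi-major axis a = (r_p + r_a)/2 = (7038.0 + 18460)/2 = 12749 km = 1.275×10⁷ m.
By Kepler's third law T = 2π√(a³/μ) = 2π × 2.280×10³ = 1.433×10⁴ s.
= 3.979 h.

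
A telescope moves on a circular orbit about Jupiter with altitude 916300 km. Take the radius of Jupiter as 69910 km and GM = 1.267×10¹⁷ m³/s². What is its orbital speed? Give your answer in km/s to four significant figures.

v ≈ 11.33 km/s

r = 69910 + 916300 = 986210 km = 9.8621×10⁸ m.
For a circular orbit v = √(μ/r) = √(1.267×10¹⁷ / 9.862×10⁸) = √(1.285×10⁸) = 11330 m/s.
That is 11.33 km/s.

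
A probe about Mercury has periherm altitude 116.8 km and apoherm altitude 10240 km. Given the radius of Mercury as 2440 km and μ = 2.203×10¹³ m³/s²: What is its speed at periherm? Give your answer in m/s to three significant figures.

r_p = 2440 + 116.8 = 2556.8 km = 2.5568×10⁶ m.
r_a = 2440 + 10240 = 12680 km = 1.2680×10⁷ m.
Semi-major axis a = (r_p + r_a)/2 = 7618.4 km = 7.618×10⁶ m.
Vis-viva: v² = μ(2/r − 1/a) = 2.203×10¹³ × (7.822×10⁻⁷ − 1.313×10⁻⁷) = 1.434×10⁷ m²/s².
v = 3787 m/s.

v ≈ 3790 m/s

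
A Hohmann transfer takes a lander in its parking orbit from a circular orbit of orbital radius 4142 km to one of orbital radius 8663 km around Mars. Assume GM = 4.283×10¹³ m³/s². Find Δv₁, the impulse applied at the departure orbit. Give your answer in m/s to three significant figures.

Δv ≈ 525 m/s

r₁ = 4142 km = 4.142×10⁶ m.
r₂ = 8663 km = 8.663×10⁶ m.
Transfer ellipse a_t = (r₁ + r₂)/2 = 6.402×10⁶ m.
At r₁: circular v_c1 = √(μ/r₁) = 3216 m/s; transfer-periapsis v_p = √[μ(2/r₁ − 1/a_t)] = 3740 m/s.
Δv₁ = v_p − v_c1 = 524.8 m/s.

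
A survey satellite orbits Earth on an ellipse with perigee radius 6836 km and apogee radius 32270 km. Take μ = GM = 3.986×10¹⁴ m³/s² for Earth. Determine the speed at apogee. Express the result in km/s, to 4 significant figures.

Semi-major axis a = (r_p + r_a)/2 = 19553 km = 1.955×10⁷ m.
Vis-viva: v² = μ(2/r − 1/a) = 3.986×10¹⁴ × (6.198×10⁻⁸ − 5.114×10⁻⁸) = 4.318×10⁶ m²/s².
v = 2078 m/s = 2.078 km/s.

v ≈ 2.078 km/s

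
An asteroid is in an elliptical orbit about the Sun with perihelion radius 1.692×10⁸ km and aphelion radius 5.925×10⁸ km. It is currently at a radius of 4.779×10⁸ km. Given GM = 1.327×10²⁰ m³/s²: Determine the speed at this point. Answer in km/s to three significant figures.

v ≈ 14.4 km/s

Semi-major axis a = (r_p + r_a)/2 = 3.8085×10⁸ km = 3.808×10¹¹ m.
Vis-viva: v² = μ(2/r − 1/a) = 1.327×10²⁰ × (4.185×10⁻¹² − 2.626×10⁻¹²) = 2.069×10⁸ m²/s².
v = 14380 m/s = 14.38 km/s.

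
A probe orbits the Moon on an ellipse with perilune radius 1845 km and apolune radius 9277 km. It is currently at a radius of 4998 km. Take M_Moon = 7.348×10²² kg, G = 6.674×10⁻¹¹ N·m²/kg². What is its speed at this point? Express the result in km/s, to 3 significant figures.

v ≈ 1.04 km/s

μ = GM = 6.674×10⁻¹¹ × 7.348×10²² = 4.904×10¹² m³/s².
Semi-major axis a = (r_p + r_a)/2 = 5561.0 km = 5.561×10⁶ m.
Vis-viva: v² = μ(2/r − 1/a) = 4.904×10¹² × (4.002×10⁻⁷ − 1.798×10⁻⁷) = 1.081×10⁶ m²/s².
v = 1039 m/s = 1.039 km/s.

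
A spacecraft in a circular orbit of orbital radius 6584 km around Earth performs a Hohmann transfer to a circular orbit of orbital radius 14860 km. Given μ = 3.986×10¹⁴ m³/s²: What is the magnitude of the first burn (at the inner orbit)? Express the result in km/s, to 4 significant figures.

r₁ = 6584 km = 6.584×10⁶ m.
r₂ = 14860 km = 1.486×10⁷ m.
Transfer ellipse a_t = (r₁ + r₂)/2 = 1.072×10⁷ m.
At r₁: circular v_c1 = √(μ/r₁) = 7781 m/s; transfer-perigee v_p = √[μ(2/r₁ − 1/a_t)] = 9160 m/s.
Δv₁ = v_p − v_c1 = 1379 m/s.
= 1.379 km/s.

Δv ≈ 1.379 km/s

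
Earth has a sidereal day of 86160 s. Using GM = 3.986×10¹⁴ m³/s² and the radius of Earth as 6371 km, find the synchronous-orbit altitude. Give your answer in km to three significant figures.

A synchronous orbit has period T, so by Kepler's third law a = (μT²/4π²)^(1/3).
μT²/4π² = 3.986×10¹⁴ × (8.616×10⁴)² / 39.48 = 7.495×10²² m³.
a = 4.216×10⁷ m = 42163 km.
Altitude h = a − R = 42163 − 6371 = 35792 km.

h_sync ≈ 35800 km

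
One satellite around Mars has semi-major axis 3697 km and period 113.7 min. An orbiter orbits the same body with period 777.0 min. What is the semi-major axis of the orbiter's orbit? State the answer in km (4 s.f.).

a₂ ≈ 13310 km

Kepler's third law: a³ ∝ T², so a₂ = a₁ (T₂/T₁)^(2/3).
T₂/T₁ = 6.834, (T₂/T₁)^(2/3) = 3.601.
a₂ = 3697 × 3.601 = 13310 km.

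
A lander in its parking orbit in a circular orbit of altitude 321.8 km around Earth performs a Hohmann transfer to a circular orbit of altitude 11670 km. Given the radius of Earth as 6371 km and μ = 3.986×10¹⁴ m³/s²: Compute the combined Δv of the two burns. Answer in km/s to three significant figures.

r₁ = 6371 + 321.8 = 6692.8 km = 6.6928×10⁶ m.
r₂ = 6371 + 11670 = 18041 km = 1.8041×10⁷ m.
Transfer ellipse a_t = (r₁ + r₂)/2 = 1.237×10⁷ m.
At r₁: circular v_c1 = √(μ/r₁) = 7717 m/s; transfer-perigee v_p = √[μ(2/r₁ − 1/a_t)] = 9321 m/s.
Δv₁ = v_p − v_c1 = 1604 m/s.
At r₂: circular v_c2 = √(μ/r₂) = 4700 m/s; transfer-apogee v_a = √[μ(2/r₂ − 1/a_t)] = 3458 m/s.
Δv₂ = v_c2 − v_a = 1243 m/s.
Total Δv = Δv₁ + Δv₂ = 2846 m/s = 2.846 km/s.

Δv_total ≈ 2.85 km/s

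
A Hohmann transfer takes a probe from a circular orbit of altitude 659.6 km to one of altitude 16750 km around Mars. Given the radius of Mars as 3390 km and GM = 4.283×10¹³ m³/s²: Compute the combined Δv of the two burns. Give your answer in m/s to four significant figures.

Δv_total ≈ 1559 m/s

r₁ = 3390 + 659.6 = 4049.6 km = 4.0496×10⁶ m.
r₂ = 3390 + 16750 = 20140 km = 2.0140×10⁷ m.
Transfer ellipse a_t = (r₁ + r₂)/2 = 1.209×10⁷ m.
At r₁: circular v_c1 = √(μ/r₁) = 3252 m/s; transfer-periapsis v_p = √[μ(2/r₁ − 1/a_t)] = 4197 m/s.
Δv₁ = v_p − v_c1 = 944.5 m/s.
At r₂: circular v_c2 = √(μ/r₂) = 1458 m/s; transfer-apoapsis v_a = √[μ(2/r₂ − 1/a_t)] = 843.8 m/s.
Δv₂ = v_c2 − v_a = 614.5 m/s.
Total Δv = Δv₁ + Δv₂ = 1559 m/s.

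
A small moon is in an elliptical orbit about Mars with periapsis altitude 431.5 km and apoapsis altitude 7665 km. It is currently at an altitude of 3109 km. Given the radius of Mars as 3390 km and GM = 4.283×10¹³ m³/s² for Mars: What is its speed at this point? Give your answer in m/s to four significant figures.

r_p = 3390 + 431.5 = 3821.5 km = 3.8215×10⁶ m.
r_a = 3390 + 7665 = 11055 km = 1.1055×10⁷ m.
r = 3390 + 3109 = 6499.0 km = 6.499×10⁶ m.
Semi-major axis a = (r_p + r_a)/2 = 7438.2 km = 7.438×10⁶ m.
Vis-viva: v² = μ(2/r − 1/a) = 4.283×10¹³ × (3.077×10⁻⁷ − 1.344×10⁻⁷) = 7.422×10⁶ m²/s².
v = 2724 m/s.

v ≈ 2724 m/s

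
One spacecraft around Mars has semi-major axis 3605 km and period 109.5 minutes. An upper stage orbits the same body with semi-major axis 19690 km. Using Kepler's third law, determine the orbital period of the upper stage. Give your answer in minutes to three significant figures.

Kepler's third law: T² ∝ a³, so T₂ = T₁ (a₂/a₁)^(3/2).
a₂/a₁ = 5.462, (a₂/a₁)^(3/2) = 12.76.
T₂ = 109.5 × 12.76 = 1398 minutes.

T₂ ≈ 1400 minutes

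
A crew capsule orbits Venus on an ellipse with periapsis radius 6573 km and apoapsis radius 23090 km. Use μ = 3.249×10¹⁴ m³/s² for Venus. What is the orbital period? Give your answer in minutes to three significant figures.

T ≈ 332 minutes

Semi-major axis a = (r_p + r_a)/2 = (6573.0 + 23090)/2 = 14832 km = 1.483×10⁷ m.
By Kepler's third law T = 2π√(a³/μ) = 2π × 3.169×10³ = 1.991×10⁴ s.
= 331.8 minutes.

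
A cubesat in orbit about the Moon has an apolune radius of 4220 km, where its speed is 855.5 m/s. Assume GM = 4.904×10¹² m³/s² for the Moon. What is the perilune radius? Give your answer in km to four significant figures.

r_a = 4.220×10⁶ m.
Specific energy ε = v²/2 − μ/r = -7.961×10⁵ J/kg, so a = −μ/(2ε) = 3.080×10⁶ m.
The apsides satisfy r_p + r_a = 2a, so the perilune radius is 2a − r_a = 1.940×10⁶ m = 1939.7 km.

perilune radius ≈ 1940 km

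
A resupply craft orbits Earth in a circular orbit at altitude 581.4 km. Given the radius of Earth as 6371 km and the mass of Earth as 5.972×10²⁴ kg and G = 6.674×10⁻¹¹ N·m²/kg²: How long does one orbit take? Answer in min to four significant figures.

μ = GM = 6.674×10⁻¹¹ × 5.972×10²⁴ = 3.986×10¹⁴ m³/s².
r = 6371 + 581.4 = 6952.4 km = 6.9524×10⁶ m.
Kepler's third law: T = 2π√(r³/μ) = 2π√((6.952×10⁶)³ / 3.986×10¹⁴).
r³/μ = 8.431×10⁵ s², so T = 2π × 9.182×10² = 5.769×10³ s.
Converting: 5.769×10³ s ÷ 60.00 = 96.16 min.

T ≈ 96.16 min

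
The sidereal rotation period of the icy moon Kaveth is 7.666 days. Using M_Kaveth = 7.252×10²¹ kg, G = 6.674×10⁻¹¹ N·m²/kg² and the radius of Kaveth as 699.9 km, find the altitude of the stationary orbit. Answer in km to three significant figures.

μ = GM = 6.674×10⁻¹¹ × 7.252×10²¹ = 4.840×10¹¹ m³/s².
T = 7.666 days = 6.623×10⁵ s.
A synchronous orbit has period T, so by Kepler's third law a = (μT²/4π²)^(1/3).
μT²/4π² = 4.840×10¹¹ × (6.623×10⁵)² / 39.48 = 5.378×10²¹ m³.
a = 1.752×10⁷ m = 17521 km.
Altitude h = a − R = 17521 − 699.9 = 16821 km.

h_sync ≈ 16800 km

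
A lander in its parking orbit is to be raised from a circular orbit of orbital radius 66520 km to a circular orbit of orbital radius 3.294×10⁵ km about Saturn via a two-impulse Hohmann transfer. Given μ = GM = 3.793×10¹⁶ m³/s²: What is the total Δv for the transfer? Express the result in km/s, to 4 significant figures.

r₁ = 66520 km = 6.652×10⁷ m.
r₂ = 3.294×10⁵ km = 3.294×10⁸ m.
Transfer ellipse a_t = (r₁ + r₂)/2 = 1.980×10⁸ m.
At r₁: circular v_c1 = √(μ/r₁) = 23880 m/s; transfer-perikrone v_p = √[μ(2/r₁ − 1/a_t)] = 30800 m/s.
Δv₁ = v_p − v_c1 = 6924 m/s.
At r₂: circular v_c2 = √(μ/r₂) = 10730 m/s; transfer-apokrone v_a = √[μ(2/r₂ − 1/a_t)] = 6220 m/s.
Δv₂ = v_c2 − v_a = 4510 m/s.
Total Δv = Δv₁ + Δv₂ = 11430 m/s = 11.43 km/s.

Δv_total ≈ 11.43 km/s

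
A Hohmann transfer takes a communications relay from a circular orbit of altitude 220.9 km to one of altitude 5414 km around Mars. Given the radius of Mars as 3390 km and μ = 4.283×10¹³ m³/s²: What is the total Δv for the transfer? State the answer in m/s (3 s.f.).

r₁ = 3390 + 220.9 = 3610.9 km = 3.6109×10⁶ m.
r₂ = 3390 + 5414 = 8804.0 km = 8.8040×10⁶ m.
Transfer ellipse a_t = (r₁ + r₂)/2 = 6.207×10⁶ m.
At r₁: circular v_c1 = √(μ/r₁) = 3444 m/s; transfer-periapsis v_p = √[μ(2/r₁ − 1/a_t)] = 4102 m/s.
Δv₁ = v_p − v_c1 = 657.5 m/s.
At r₂: circular v_c2 = √(μ/r₂) = 2206 m/s; transfer-apoapsis v_a = √[μ(2/r₂ − 1/a_t)] = 1682 m/s.
Δv₂ = v_c2 − v_a = 523.4 m/s.
Total Δv = Δv₁ + Δv₂ = 1181 m/s.

Δv_total ≈ 1180 m/s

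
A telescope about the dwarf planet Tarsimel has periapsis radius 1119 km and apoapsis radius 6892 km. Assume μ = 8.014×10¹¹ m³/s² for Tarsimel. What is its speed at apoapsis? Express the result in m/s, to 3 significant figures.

Semi-major axis a = (r_p + r_a)/2 = 4005.5 km = 4.006×10⁶ m.
Vis-viva: v² = μ(2/r − 1/a) = 8.014×10¹¹ × (2.902×10⁻⁷ − 2.497×10⁻⁷) = 3.248×10⁴ m²/s².
v = 180.2 m/s.

v ≈ 180 m/s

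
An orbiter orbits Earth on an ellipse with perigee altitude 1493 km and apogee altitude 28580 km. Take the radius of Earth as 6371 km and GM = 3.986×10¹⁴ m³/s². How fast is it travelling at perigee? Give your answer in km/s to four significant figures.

v ≈ 9.097 km/s

r_p = 6371 + 1493 = 7864.0 km = 7.8640×10⁶ m.
r_a = 6371 + 28580 = 34951 km = 3.4951×10⁷ m.
Semi-major axis a = (r_p + r_a)/2 = 21408 km = 2.141×10⁷ m.
Vis-viva: v² = μ(2/r − 1/a) = 3.986×10¹⁴ × (2.543×10⁻⁷ − 4.671×10⁻⁸) = 8.275×10⁷ m²/s².
v = 9097 m/s = 9.097 km/s.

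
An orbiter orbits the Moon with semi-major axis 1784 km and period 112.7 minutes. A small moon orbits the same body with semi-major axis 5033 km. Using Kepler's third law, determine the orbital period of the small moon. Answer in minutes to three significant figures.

T₂ ≈ 534 minutes

Kepler's third law: T² ∝ a³, so T₂ = T₁ (a₂/a₁)^(3/2).
a₂/a₁ = 2.821, (a₂/a₁)^(3/2) = 4.739.
T₂ = 112.7 × 4.739 = 534.0 minutes.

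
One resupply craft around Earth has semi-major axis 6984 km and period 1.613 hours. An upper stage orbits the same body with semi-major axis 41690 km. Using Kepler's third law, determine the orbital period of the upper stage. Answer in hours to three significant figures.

T₂ ≈ 23.5 hours

Kepler's third law: T² ∝ a³, so T₂ = T₁ (a₂/a₁)^(3/2).
a₂/a₁ = 5.969, (a₂/a₁)^(3/2) = 14.58.
T₂ = 1.613 × 14.58 = 23.52 hours.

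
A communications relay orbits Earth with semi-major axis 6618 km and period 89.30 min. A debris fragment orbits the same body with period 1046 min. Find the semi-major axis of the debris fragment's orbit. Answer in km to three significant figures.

a₂ ≈ 34100 km

Kepler's third law: a³ ∝ T², so a₂ = a₁ (T₂/T₁)^(2/3).
T₂/T₁ = 11.71, (T₂/T₁)^(2/3) = 5.158.
a₂ = 6618 × 5.158 = 34130 km.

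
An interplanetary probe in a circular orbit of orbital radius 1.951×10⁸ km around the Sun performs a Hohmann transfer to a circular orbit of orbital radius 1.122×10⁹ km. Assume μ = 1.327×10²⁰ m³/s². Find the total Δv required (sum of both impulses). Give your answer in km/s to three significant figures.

Δv_total ≈ 12.9 km/s

r₁ = 1.951×10⁸ km = 1.951×10¹¹ m.
r₂ = 1.122×10⁹ km = 1.122×10¹² m.
Transfer ellipse a_t = (r₁ + r₂)/2 = 6.586×10¹¹ m.
At r₁: circular v_c1 = √(μ/r₁) = 26080 m/s; transfer-perihelion v_p = √[μ(2/r₁ − 1/a_t)] = 34040 m/s.
Δv₁ = v_p − v_c1 = 7962 m/s.
At r₂: circular v_c2 = √(μ/r₂) = 10880 m/s; transfer-aphelion v_a = √[μ(2/r₂ − 1/a_t)] = 5919 m/s.
Δv₂ = v_c2 − v_a = 4956 m/s.
Total Δv = Δv₁ + Δv₂ = 12920 m/s = 12.92 km/s.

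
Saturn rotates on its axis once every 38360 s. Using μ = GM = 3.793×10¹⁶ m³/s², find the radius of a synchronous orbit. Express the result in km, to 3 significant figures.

A synchronous orbit has period T, so by Kepler's third law a = (μT²/4π²)^(1/3).
μT²/4π² = 3.793×10¹⁶ × (3.836×10⁴)² / 39.48 = 1.414×10²⁴ m³.
a = 1.122×10⁸ m = 1.1223×10⁵ km.

r_sync ≈ 1.12×10⁵ km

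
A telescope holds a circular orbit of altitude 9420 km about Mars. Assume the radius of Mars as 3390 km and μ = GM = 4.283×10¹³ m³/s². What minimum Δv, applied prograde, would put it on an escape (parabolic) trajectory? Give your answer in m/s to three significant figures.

r = 3390 + 9420 = 12810 km = 1.2810×10⁷ m.
Circular speed v_c = √(μ/r) = 1829 m/s.
Escape speed v_esc = √(2μ/r) = √2 × v_c = 2586 m/s.
Δv = v_esc − v_c = 757.4 m/s.

Δv ≈ 757 m/s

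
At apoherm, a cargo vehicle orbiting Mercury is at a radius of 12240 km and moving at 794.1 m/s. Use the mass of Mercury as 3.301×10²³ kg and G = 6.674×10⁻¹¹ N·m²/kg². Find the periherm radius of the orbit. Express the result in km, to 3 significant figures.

μ = GM = 6.674×10⁻¹¹ × 3.301×10²³ = 2.203×10¹³ m³/s².
r_a = 1.224×10⁷ m.
Specific energy ε = v²/2 − μ/r = -1.485×10⁶ J/kg, so a = −μ/(2ε) = 7.420×10⁶ m.
The apsides satisfy r_p + r_a = 2a, so the periherm radius is 2a − r_a = 2.599×10⁶ m = 2599.5 km.

periherm radius ≈ 2600 km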